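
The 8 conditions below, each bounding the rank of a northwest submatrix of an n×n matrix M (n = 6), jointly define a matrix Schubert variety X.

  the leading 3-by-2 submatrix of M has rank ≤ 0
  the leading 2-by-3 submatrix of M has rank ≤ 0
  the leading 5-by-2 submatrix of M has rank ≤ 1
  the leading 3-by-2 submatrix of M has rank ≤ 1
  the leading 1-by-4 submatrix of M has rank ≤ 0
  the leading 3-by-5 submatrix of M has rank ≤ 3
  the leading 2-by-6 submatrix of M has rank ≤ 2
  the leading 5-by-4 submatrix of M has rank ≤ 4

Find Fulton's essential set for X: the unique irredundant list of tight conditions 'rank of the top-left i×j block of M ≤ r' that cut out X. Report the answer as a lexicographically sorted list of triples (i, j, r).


Rank table r_w(6×6) implied by the 8 constraints:

  row 1: 0 0 0 0 1 1
  row 2: 0 0 0 1 2 2
  row 3: 0 0 1 2 3 3
  row 4: 1 1 2 3 4 4
  row 5: 1 1 2 3 4 5
  row 6: 1 2 3 4 5 6

giving w = (5, 4, 3, 1, 6, 2) via Δ²R.

Fulton essential set (4 of the 10 Rothe cells):

[(1, 4, 0), (2, 3, 0), (3, 2, 0), (5, 2, 1)]


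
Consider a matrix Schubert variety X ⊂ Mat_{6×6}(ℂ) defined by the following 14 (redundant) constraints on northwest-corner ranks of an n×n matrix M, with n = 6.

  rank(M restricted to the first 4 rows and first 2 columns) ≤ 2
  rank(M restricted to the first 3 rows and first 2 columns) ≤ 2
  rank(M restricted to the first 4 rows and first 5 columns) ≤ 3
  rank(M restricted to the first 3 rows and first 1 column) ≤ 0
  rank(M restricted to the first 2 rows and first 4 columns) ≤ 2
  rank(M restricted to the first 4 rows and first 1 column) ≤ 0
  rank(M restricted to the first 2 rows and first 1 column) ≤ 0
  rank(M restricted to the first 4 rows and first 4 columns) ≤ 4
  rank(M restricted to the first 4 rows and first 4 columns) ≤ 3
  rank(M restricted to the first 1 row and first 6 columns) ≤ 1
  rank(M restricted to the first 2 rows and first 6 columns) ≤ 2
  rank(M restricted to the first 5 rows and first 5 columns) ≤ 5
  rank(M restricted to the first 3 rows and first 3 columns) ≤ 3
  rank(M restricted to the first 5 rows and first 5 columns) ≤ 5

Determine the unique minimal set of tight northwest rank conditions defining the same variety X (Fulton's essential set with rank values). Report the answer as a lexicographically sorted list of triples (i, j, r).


Reconstructing r_w from the 14 given conditions:

  row 1: 0, 1, 1, 1, 1, 1
  row 2: 0, 1, 2, 2, 2, 2
  row 3: 0, 1, 2, 3, 3, 3
  row 4: 0, 1, 2, 3, 3, 4
  row 5: 1, 2, 3, 4, 4, 5
  row 6: 1, 2, 3, 4, 5, 6

so w = (2, 3, 4, 6, 1, 5).

|D(w)|=5, |Ess(w)|=2:

[(4, 1, 0), (4, 5, 3)]


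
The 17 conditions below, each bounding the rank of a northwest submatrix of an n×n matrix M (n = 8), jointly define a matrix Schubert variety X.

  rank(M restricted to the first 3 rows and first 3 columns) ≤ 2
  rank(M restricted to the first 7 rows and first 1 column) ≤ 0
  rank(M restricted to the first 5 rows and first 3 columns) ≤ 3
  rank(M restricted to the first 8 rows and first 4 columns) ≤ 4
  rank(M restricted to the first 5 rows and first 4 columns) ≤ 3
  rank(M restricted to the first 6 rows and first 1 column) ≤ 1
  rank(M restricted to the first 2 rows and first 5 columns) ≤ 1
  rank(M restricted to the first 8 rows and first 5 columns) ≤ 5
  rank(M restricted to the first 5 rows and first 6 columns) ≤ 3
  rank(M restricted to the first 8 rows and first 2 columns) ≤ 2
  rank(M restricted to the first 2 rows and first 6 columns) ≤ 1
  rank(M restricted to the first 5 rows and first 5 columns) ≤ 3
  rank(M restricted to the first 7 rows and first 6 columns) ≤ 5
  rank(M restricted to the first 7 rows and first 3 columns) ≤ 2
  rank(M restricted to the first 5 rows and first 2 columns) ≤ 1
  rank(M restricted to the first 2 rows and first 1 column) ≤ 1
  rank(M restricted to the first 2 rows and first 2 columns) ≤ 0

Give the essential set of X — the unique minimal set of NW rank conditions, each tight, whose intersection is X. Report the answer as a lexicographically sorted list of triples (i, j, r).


Propagating the 17 rank bounds to every northwest block:

  R[1]: 0, 0, 1, 1, 1, 1, 1, 1
  R[2]: 0, 0, 1, 1, 1, 1, 2, 2
  R[3]: 0, 1, 2, 2, 2, 2, 3, 3
  R[4]: 0, 1, 2, 3, 3, 3, 4, 4
  R[5]: 0, 1, 2, 3, 3, 3, 4, 5
  R[6]: 0, 1, 2, 3, 4, 4, 5, 6
  R[7]: 0, 1, 2, 3, 4, 5, 6, 7
  R[8]: 1, 2, 3, 4, 5, 6, 7, 8

reading off 1-entries of Δ²R: w = (3, 7, 2, 4, 8, 5, 6, 1).

ℓ(w)=14; the 4 essential cells (i,j,r):

[(2, 2, 0), (2, 6, 1), (5, 6, 3), (7, 1, 0)]


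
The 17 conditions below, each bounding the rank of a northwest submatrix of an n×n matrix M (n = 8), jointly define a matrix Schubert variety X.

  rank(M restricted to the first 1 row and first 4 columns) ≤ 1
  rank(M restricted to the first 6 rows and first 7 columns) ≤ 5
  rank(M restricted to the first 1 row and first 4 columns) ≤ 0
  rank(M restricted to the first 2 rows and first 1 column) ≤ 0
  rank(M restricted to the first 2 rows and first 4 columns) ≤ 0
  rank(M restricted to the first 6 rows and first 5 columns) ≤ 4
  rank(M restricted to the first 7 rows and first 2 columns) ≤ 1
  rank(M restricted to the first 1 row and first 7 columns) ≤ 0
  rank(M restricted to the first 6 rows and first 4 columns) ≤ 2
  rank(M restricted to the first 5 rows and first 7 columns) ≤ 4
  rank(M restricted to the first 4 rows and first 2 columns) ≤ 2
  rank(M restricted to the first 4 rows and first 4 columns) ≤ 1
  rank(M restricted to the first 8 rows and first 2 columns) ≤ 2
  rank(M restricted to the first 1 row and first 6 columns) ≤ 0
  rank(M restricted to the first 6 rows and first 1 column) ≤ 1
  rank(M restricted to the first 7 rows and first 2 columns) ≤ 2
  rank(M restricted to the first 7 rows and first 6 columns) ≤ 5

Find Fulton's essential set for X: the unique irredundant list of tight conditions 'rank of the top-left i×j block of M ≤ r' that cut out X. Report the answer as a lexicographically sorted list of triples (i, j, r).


Rank table r_w(8×8) implied by the 17 constraints:

  row 1: 0  0  0  0  0  0  0  1
  row 2: 0  0  0  0  1  1  1  2
  row 3: 1  1  1  1  2  2  2  3
  row 4: 1  1  1  1  2  3  3  4
  row 5: 1  1  2  2  3  4  4  5
  row 6: 1  1  2  2  3  4  5  6
  row 7: 1  1  2  3  4  5  6  7
  row 8: 1  2  3  4  5  6  7  8

reading off 1-entries of Δ²R: w = (8, 5, 1, 6, 3, 7, 4, 2).

Fulton essential set (5 of the 18 Rothe cells):

[(1, 7, 0), (2, 4, 0), (4, 4, 1), (6, 4, 2), (7, 2, 1)]


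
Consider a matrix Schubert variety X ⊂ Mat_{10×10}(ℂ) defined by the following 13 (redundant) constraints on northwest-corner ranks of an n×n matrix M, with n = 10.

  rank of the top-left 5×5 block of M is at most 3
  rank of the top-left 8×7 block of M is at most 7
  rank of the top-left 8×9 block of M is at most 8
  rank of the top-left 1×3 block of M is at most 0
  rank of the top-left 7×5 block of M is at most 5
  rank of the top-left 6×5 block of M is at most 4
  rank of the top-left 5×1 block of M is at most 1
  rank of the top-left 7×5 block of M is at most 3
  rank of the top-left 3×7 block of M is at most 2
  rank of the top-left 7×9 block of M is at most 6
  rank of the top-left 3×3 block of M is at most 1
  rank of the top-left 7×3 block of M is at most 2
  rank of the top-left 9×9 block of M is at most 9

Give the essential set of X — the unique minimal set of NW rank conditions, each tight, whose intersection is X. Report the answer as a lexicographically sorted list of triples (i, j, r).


Propagating the 13 rank bounds to every northwest block:

  0, 0, 0, 1, 1, 1, 1, 1, 1, 1
  1, 1, 1, 2, 2, 2, 2, 2, 2, 2
  1, 1, 1, 2, 2, 2, 2, 3, 3, 3
  1, 2, 2, 3, 3, 3, 3, 4, 4, 4
  1, 2, 2, 3, 3, 4, 4, 5, 5, 5
  1, 2, 2, 3, 3, 4, 5, 6, 6, 6
  1, 2, 2, 3, 3, 4, 5, 6, 6, 7
  1, 2, 3, 4, 4, 5, 6, 7, 7, 8
  1, 2, 3, 4, 5, 6, 7, 8, 8, 9
  1, 2, 3, 4, 5, 6, 7, 8, 9, 10

reading off 1-entries of Δ²R: w = (4, 1, 8, 2, 6, 7, 10, 3, 5, 9).

D(w) has 15 cells with 6 SE-corners; essential set:

[(1, 3, 0), (3, 3, 1), (3, 7, 2), (7, 3, 2), (7, 5, 3), (7, 9, 6)]


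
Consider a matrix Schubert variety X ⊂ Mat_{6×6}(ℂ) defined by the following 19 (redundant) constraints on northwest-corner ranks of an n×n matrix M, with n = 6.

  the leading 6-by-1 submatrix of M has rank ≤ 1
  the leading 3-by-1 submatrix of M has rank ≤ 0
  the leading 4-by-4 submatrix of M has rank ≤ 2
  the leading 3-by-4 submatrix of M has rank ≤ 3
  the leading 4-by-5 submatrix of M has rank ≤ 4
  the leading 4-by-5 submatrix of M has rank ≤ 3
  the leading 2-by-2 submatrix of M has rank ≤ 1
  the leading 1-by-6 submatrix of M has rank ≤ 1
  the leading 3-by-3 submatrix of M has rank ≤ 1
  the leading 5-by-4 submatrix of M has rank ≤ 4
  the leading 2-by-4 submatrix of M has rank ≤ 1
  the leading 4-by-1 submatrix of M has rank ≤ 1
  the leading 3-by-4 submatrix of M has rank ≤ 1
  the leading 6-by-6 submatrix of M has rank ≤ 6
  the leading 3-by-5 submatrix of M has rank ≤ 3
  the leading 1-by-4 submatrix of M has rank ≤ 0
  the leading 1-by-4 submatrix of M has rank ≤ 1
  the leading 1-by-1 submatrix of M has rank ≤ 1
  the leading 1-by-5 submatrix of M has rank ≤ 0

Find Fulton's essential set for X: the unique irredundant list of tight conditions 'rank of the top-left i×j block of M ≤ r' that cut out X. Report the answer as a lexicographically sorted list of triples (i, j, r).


Propagating the 19 rank bounds to every northwest block:

  i=1: 0  0  0  0  0  1
  i=2: 0  1  1  1  1  2
  i=3: 0  1  1  1  2  3
  i=4: 1  2  2  2  3  4
  i=5: 1  2  3  3  4  5
  i=6: 1  2  3  4  5  6

giving w = (6, 2, 5, 1, 3, 4) via Δ²R.

ℓ(w)=9; the 3 essential cells (i,j,r):

[(1, 5, 0), (3, 1, 0), (3, 4, 1)]


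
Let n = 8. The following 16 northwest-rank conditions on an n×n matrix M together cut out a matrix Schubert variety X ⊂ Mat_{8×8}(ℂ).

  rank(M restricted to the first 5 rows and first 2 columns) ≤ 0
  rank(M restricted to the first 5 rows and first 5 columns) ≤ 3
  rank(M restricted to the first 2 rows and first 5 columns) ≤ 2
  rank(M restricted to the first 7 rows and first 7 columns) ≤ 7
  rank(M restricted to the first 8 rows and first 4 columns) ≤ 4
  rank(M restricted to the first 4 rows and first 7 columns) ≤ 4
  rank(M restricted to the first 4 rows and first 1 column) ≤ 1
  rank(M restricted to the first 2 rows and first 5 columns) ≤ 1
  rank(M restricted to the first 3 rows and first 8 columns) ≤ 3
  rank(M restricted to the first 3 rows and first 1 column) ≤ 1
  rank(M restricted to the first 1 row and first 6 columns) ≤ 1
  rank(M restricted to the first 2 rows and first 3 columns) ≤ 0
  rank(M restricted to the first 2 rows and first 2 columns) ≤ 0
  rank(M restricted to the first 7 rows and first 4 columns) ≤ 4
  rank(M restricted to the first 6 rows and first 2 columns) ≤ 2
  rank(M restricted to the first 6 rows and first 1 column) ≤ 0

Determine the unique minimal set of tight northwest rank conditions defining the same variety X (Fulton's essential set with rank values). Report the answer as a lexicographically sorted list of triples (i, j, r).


The tightest implied rank at each (i,j), from the 16 conditions:

  0 | 0 | 0 | 1 | 1 | 1 | 1 | 1
  0 | 0 | 0 | 1 | 1 | 2 | 2 | 2
  0 | 0 | 1 | 2 | 2 | 3 | 3 | 3
  0 | 0 | 1 | 2 | 3 | 4 | 4 | 4
  0 | 0 | 1 | 2 | 3 | 4 | 5 | 5
  0 | 1 | 2 | 3 | 4 | 5 | 6 | 6
  1 | 2 | 3 | 4 | 5 | 6 | 7 | 7
  1 | 2 | 3 | 4 | 5 | 6 | 7 | 8

hence w(1..8) = (4, 6, 3, 5, 7, 2, 1, 8).

Fulton essential set (4 of the 14 Rothe cells):

[(2, 3, 0), (2, 5, 1), (5, 2, 0), (6, 1, 0)]


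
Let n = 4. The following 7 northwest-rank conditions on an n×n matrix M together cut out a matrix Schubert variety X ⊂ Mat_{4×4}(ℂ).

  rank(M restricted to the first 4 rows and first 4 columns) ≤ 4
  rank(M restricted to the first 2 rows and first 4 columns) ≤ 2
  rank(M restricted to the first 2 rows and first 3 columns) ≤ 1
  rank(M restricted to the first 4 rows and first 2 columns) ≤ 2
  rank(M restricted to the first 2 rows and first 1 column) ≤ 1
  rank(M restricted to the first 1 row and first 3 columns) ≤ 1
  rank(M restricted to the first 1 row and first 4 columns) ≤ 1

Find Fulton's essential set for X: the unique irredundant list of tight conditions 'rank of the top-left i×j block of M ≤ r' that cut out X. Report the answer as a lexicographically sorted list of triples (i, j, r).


Rank table r_w(4×4) implied by the 7 constraints:

  i=1: 1 1 1 1
  i=2: 1 1 1 2
  i=3: 1 2 2 3
  i=4: 1 2 3 4

second differences of R give the permutation w = (1, 4, 2, 3).

D(w) has 2 cells with 1 SE-corner; essential set:

[(2, 3, 1)]


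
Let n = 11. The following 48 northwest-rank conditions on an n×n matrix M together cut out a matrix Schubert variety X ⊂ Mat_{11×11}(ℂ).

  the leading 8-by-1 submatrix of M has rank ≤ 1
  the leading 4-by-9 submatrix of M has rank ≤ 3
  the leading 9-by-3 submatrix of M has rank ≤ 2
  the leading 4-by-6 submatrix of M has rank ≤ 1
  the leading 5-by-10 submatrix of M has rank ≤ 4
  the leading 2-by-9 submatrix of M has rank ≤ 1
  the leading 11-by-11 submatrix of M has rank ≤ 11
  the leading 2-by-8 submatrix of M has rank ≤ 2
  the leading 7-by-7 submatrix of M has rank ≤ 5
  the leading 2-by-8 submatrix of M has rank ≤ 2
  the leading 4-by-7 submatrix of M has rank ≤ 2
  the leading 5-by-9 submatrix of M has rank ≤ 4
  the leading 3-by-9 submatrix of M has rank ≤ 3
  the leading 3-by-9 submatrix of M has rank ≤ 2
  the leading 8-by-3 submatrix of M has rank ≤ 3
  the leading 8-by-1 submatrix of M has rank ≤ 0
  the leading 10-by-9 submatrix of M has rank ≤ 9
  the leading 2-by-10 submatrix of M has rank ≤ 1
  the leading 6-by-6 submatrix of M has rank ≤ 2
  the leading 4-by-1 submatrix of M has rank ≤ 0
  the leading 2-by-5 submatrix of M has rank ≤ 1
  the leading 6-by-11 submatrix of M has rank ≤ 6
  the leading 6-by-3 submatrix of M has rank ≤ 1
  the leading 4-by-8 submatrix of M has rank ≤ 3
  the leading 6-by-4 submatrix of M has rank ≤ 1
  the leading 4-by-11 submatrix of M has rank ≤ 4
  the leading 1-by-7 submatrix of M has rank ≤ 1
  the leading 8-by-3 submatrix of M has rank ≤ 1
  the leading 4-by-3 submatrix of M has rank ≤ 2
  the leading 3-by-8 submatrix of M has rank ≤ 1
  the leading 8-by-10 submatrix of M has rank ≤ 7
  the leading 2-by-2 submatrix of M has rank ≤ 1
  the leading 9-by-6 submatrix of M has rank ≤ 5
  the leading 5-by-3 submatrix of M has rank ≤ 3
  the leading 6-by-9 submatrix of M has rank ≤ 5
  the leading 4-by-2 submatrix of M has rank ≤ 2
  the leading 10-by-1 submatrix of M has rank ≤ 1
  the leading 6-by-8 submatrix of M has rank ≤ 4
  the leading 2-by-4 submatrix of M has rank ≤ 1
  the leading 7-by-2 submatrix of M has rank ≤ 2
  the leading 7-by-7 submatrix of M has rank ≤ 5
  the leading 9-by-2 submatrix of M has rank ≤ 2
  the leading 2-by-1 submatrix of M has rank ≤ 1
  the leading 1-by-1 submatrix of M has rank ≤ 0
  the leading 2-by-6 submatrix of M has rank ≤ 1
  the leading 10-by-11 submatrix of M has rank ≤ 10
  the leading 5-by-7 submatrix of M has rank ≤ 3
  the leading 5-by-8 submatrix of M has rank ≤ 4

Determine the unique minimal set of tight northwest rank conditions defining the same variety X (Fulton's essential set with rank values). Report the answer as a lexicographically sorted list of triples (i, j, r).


Reconstructing r_w from the 48 given conditions:

  row 1: 0  1  1  1  1  1  1  1  1  1  1
  row 2: 0  1  1  1  1  1  1  1  1  1  2
  row 3: 0  1  1  1  1  1  1  1  2  2  3
  row 4: 0  1  1  1  1  1  2  2  3  3  4
  row 5: 0  1  1  1  2  2  3  3  4  4  5
  row 6: 0  1  1  1  2  2  3  4  5  5  6
  row 7: 0  1  1  2  3  3  4  5  6  6  7
  row 8: 0  1  1  2  3  4  5  6  7  7  8
  row 9: 1  2  2  3  4  5  6  7  8  8  9
  row 10: 1  2  3  4  5  6  7  8  9  9  10
  row 11: 1  2  3  4  5  6  7  8  9  10  11

hence w(1..11) = (2, 11, 9, 7, 5, 8, 4, 6, 1, 3, 10).

|D(w)|=33, |Ess(w)|=7:

[(2, 10, 1), (3, 8, 1), (4, 6, 1), (6, 4, 1), (6, 6, 2), (8, 1, 0), (8, 3, 1)]


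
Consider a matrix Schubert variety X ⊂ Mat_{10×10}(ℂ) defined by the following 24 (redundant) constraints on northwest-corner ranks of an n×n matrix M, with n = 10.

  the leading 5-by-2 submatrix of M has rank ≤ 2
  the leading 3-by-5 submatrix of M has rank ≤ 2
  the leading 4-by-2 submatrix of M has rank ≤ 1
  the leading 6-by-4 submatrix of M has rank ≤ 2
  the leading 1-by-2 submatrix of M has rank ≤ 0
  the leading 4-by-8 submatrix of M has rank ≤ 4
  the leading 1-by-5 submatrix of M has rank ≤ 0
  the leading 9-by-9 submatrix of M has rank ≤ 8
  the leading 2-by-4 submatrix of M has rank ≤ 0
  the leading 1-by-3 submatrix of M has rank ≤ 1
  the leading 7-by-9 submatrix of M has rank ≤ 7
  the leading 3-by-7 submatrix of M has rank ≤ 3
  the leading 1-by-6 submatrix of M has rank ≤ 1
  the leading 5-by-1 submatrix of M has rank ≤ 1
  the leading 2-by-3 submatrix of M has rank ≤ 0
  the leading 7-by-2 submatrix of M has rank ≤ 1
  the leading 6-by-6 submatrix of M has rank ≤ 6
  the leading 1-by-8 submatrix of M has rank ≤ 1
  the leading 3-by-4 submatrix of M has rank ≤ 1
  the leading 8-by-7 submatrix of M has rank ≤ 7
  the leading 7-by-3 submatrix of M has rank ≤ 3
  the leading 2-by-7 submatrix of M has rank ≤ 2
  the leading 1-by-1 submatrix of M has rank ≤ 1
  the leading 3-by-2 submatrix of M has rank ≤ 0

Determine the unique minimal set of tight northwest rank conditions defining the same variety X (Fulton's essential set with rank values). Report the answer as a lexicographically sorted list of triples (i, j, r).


Reconstructing r_w from the 24 given conditions:

  i=1: 0 0 0 0 0 1 1 1 1 1
  i=2: 0 0 0 0 1 2 2 2 2 2
  i=3: 0 0 1 1 2 3 3 3 3 3
  i=4: 1 1 2 2 3 4 4 4 4 4
  i=5: 1 1 2 2 3 4 5 5 5 5
  i=6: 1 1 2 2 3 4 5 6 6 6
  i=7: 1 1 2 3 4 5 6 7 7 7
  i=8: 1 2 3 4 5 6 7 8 8 8
  i=9: 1 2 3 4 5 6 7 8 8 9
  i=10: 1 2 3 4 5 6 7 8 9 10

hence w(1..10) = (6, 5, 3, 1, 7, 8, 4, 2, 10, 9).

Rothe diagram D(w) (17 cells), 6 SE-corners (essential conditions):

[(1, 5, 0), (2, 4, 0), (3, 2, 0), (6, 4, 2), (7, 2, 1), (9, 9, 8)]


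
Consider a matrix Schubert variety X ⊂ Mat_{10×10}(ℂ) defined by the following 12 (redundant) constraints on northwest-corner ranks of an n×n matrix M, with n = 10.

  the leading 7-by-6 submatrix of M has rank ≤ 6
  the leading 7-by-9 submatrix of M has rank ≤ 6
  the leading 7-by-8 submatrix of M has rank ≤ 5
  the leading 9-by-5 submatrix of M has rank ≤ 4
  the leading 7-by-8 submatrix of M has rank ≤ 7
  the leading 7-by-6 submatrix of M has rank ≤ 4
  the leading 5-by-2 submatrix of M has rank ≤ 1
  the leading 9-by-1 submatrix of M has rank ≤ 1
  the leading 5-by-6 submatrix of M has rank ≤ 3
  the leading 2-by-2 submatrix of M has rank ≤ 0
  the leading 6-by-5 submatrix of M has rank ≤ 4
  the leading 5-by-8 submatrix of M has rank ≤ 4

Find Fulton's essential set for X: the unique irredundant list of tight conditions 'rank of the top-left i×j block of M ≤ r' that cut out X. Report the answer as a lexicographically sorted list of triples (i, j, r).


The tightest implied rank at each (i,j), from the 12 conditions:

  row 1: 0, 0, 1, 1, 1, 1, 1, 1, 1, 1
  row 2: 0, 0, 1, 2, 2, 2, 2, 2, 2, 2
  row 3: 1, 1, 2, 3, 3, 3, 3, 3, 3, 3
  row 4: 1, 1, 2, 3, 3, 3, 4, 4, 4, 4
  row 5: 1, 1, 2, 3, 3, 3, 4, 4, 5, 5
  row 6: 1, 2, 3, 4, 4, 4, 5, 5, 6, 6
  row 7: 1, 2, 3, 4, 4, 4, 5, 5, 6, 7
  row 8: 1, 2, 3, 4, 4, 5, 6, 6, 7, 8
  row 9: 1, 2, 3, 4, 4, 5, 6, 7, 8, 9
  row 10: 1, 2, 3, 4, 5, 6, 7, 8, 9, 10

the unique w with this rank table is (3, 4, 1, 7, 9, 2, 10, 6, 8, 5).

7 SE-corners of the 16-cell Rothe diagram give Ess(w):

[(2, 2, 0), (5, 2, 1), (5, 6, 3), (5, 8, 4), (7, 6, 4), (7, 8, 5), (9, 5, 4)]


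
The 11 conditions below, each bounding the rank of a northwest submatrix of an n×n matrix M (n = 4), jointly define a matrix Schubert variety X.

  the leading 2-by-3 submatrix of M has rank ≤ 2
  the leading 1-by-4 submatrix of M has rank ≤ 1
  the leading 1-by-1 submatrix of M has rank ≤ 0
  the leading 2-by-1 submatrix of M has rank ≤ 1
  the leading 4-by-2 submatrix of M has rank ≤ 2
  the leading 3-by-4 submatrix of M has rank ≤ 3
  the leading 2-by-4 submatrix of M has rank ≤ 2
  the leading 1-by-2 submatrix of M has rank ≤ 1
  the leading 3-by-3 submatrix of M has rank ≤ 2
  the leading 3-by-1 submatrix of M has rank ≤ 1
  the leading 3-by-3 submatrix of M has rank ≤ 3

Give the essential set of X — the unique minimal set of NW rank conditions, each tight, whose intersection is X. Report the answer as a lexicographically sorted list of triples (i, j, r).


Rank table r_w(4×4) implied by the 11 constraints:

  0 | 1 | 1 | 1
  1 | 2 | 2 | 2
  1 | 2 | 2 | 3
  1 | 2 | 3 | 4

so w = (2, 1, 4, 3).

Rothe diagram D(w) (2 cells), 2 SE-corners (essential conditions):

[(1, 1, 0), (3, 3, 2)]


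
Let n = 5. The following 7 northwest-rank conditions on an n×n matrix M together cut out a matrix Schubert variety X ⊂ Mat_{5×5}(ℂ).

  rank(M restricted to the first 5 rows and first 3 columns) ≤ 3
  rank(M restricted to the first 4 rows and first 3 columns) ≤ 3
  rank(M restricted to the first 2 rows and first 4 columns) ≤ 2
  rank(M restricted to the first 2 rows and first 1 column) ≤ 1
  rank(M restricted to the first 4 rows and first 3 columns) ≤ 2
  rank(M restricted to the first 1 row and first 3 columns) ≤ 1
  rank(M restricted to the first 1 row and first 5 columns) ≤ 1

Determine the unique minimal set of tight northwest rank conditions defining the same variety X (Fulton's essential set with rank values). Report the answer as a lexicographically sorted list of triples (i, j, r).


Rank table r_w(5×5) implied by the 7 constraints:

  row 1: 1, 1, 1, 1, 1
  row 2: 1, 2, 2, 2, 2
  row 3: 1, 2, 2, 3, 3
  row 4: 1, 2, 2, 3, 4
  row 5: 1, 2, 3, 4, 5

so w = (1, 2, 4, 5, 3).

1 SE-corner of the 2-cell Rothe diagram gives Ess(w):

[(4, 3, 2)]


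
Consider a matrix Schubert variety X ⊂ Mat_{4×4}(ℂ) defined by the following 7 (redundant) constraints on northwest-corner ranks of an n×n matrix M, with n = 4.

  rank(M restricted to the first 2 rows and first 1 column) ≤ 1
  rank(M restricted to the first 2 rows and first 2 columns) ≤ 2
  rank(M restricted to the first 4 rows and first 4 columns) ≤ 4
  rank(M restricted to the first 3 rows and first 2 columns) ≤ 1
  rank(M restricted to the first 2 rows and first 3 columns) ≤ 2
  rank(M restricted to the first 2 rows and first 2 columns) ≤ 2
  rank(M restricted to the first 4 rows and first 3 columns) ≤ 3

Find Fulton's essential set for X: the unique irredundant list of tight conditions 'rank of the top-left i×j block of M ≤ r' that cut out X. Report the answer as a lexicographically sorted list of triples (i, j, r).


The tightest implied rank at each (i,j), from the 7 conditions:

  1 | 1 | 1 | 1
  1 | 1 | 2 | 2
  1 | 1 | 2 | 3
  1 | 2 | 3 | 4

hence w(1..4) = (1, 3, 4, 2).

|D(w)|=2, |Ess(w)|=1:

[(3, 2, 1)]


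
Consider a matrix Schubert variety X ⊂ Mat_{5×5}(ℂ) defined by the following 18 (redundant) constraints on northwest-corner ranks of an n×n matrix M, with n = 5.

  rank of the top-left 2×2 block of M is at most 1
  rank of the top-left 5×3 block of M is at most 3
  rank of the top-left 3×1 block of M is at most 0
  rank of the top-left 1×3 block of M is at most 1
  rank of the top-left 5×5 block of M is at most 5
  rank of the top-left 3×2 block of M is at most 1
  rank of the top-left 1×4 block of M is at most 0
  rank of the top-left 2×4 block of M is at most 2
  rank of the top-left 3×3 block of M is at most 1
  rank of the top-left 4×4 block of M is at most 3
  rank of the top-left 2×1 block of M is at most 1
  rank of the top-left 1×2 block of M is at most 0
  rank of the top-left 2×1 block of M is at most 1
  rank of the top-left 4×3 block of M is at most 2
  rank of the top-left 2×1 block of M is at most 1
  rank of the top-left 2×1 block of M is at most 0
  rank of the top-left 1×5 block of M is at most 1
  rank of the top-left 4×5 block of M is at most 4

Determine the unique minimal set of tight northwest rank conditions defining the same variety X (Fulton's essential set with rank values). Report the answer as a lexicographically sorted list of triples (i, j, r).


Reconstructing r_w from the 18 given conditions:

  row 1: 0, 0, 0, 0, 1
  row 2: 0, 1, 1, 1, 2
  row 3: 0, 1, 1, 2, 3
  row 4: 1, 2, 2, 3, 4
  row 5: 1, 2, 3, 4, 5

second differences of R give the permutation w = (5, 2, 4, 1, 3).

|D(w)|=7, |Ess(w)|=3:

[(1, 4, 0), (3, 1, 0), (3, 3, 1)]


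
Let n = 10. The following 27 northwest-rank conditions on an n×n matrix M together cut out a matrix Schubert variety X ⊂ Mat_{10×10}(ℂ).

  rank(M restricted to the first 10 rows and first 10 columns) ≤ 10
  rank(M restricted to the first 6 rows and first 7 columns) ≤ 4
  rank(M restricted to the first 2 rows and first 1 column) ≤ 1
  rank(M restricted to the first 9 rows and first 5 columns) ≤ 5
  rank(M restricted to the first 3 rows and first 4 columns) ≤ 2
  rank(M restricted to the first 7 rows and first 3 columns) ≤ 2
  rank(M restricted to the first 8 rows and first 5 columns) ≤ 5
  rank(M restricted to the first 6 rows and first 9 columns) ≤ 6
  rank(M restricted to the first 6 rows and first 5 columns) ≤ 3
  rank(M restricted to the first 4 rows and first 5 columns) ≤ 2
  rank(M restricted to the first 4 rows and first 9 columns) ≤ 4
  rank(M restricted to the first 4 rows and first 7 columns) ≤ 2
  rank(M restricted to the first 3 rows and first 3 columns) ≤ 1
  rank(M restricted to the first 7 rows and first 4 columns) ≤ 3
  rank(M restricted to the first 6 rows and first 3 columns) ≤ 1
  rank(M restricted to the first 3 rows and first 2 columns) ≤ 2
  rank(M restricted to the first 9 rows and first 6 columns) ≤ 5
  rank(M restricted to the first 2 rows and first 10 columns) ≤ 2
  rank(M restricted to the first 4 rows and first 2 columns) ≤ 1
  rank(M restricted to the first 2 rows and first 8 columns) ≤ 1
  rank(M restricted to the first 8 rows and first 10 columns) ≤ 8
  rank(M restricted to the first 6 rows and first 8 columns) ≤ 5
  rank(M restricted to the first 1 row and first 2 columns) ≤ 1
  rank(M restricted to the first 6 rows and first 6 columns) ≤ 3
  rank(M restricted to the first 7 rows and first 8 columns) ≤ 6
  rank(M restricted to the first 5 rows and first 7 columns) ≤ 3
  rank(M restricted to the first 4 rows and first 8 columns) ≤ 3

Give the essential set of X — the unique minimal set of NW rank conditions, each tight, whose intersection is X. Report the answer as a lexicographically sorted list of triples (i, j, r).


The tightest implied rank at each (i,j), from the 27 conditions:

  R[1]: 1  1  1  1  1  1  1  1  1  1
  R[2]: 1  1  1  1  1  1  1  1  2  2
  R[3]: 1  1  1  2  2  2  2  2  3  3
  R[4]: 1  1  1  2  2  2  2  3  4  4
  R[5]: 1  1  1  2  3  3  3  4  5  5
  R[6]: 1  1  1  2  3  3  4  5  6  6
  R[7]: 1  2  2  3  4  4  5  6  7  7
  R[8]: 1  2  3  4  5  5  6  7  8  8
  R[9]: 1  2  3  4  5  5  6  7  8  9
  R[10]: 1  2  3  4  5  6  7  8  9  10

giving w = (1, 9, 4, 8, 5, 7, 2, 3, 10, 6) via Δ²R.

ℓ(w)=20; the 5 essential cells (i,j,r):

[(2, 8, 1), (4, 7, 2), (6, 3, 1), (6, 6, 3), (9, 6, 5)]


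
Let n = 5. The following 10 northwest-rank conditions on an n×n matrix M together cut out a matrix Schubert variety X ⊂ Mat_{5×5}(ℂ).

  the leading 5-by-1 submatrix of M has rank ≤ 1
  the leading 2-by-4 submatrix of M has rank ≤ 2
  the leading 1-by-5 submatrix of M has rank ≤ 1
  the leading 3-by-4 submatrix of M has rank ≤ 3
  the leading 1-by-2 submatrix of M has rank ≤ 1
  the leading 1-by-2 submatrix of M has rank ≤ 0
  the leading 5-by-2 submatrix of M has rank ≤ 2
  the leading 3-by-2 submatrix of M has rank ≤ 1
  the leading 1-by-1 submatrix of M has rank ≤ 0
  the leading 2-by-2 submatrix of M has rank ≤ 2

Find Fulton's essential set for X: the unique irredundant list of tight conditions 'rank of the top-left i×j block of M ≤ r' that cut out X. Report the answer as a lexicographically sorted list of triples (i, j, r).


The tightest implied rank at each (i,j), from the 10 conditions:

  R[1]: 0 | 0 | 1 | 1 | 1
  R[2]: 1 | 1 | 2 | 2 | 2
  R[3]: 1 | 1 | 2 | 3 | 3
  R[4]: 1 | 2 | 3 | 4 | 4
  R[5]: 1 | 2 | 3 | 4 | 5

reading off 1-entries of Δ²R: w = (3, 1, 4, 2, 5).

|D(w)|=3, |Ess(w)|=2:

[(1, 2, 0), (3, 2, 1)]


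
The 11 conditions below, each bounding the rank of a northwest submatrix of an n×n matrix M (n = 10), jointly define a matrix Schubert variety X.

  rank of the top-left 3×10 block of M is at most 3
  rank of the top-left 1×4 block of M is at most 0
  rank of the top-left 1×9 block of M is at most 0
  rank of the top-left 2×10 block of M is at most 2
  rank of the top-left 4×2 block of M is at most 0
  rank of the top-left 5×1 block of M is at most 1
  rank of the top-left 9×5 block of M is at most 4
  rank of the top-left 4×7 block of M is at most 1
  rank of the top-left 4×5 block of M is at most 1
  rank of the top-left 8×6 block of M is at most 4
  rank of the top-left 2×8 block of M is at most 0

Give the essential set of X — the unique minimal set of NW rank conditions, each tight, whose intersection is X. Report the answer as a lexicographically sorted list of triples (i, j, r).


Computing R[i][j] = min implied NW-rank bound (n=10, 11 conditions):

  row 1: 0  0  0  0  0  0  0  0  0  1
  row 2: 0  0  0  0  0  0  0  0  1  2
  row 3: 0  0  1  1  1  1  1  1  2  3
  row 4: 0  0  1  1  1  1  1  2  3  4
  row 5: 1  1  2  2  2  2  2  3  4  5
  row 6: 1  2  3  3  3  3  3  4  5  6
  row 7: 1  2  3  4  4  4  4  5  6  7
  row 8: 1  2  3  4  4  4  5  6  7  8
  row 9: 1  2  3  4  4  5  6  7  8  9
  row 10: 1  2  3  4  5  6  7  8  9  10

giving w = (10, 9, 3, 8, 1, 2, 4, 7, 6, 5) via Δ²R.

ℓ(w)=28; the 6 essential cells (i,j,r):

[(1, 9, 0), (2, 8, 0), (4, 2, 0), (4, 7, 1), (8, 6, 4), (9, 5, 4)]


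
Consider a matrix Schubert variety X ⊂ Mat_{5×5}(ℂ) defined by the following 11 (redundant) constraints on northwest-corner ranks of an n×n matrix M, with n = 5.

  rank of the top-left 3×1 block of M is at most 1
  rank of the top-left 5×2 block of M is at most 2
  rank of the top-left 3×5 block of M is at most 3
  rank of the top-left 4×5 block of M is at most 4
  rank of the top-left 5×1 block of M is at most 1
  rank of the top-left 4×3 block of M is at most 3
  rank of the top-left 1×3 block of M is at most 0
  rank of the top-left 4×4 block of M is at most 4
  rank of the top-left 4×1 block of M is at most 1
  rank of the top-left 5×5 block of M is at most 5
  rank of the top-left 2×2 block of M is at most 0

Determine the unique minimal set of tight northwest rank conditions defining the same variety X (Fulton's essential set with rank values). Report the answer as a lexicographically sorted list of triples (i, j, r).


Computing R[i][j] = min implied NW-rank bound (n=5, 11 conditions):

  0, 0, 0, 1, 1
  0, 0, 1, 2, 2
  1, 1, 2, 3, 3
  1, 2, 3, 4, 4
  1, 2, 3, 4, 5

reading off 1-entries of Δ²R: w = (4, 3, 1, 2, 5).

Rothe diagram D(w) (5 cells), 2 SE-corners (essential conditions):

[(1, 3, 0), (2, 2, 0)]


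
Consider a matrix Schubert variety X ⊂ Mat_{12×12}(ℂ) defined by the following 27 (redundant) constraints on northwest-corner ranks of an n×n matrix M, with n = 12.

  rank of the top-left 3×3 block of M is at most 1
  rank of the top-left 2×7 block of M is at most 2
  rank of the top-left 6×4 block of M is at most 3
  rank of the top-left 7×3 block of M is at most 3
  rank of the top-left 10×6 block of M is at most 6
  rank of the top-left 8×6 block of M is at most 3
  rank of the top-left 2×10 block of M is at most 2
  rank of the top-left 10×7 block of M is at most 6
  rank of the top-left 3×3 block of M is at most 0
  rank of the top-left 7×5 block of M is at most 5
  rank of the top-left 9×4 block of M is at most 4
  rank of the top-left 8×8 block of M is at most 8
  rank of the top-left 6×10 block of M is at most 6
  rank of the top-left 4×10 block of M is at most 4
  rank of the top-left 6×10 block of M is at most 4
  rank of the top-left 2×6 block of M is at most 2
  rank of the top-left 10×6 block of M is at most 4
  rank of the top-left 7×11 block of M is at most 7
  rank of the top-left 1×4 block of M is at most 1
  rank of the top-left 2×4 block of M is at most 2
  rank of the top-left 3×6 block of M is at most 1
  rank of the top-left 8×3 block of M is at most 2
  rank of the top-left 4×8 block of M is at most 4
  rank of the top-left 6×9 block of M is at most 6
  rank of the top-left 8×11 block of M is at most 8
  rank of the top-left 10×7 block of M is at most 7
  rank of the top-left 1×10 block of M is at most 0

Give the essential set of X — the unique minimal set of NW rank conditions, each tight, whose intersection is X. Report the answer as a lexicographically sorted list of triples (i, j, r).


Computing R[i][j] = min implied NW-rank bound (n=12, 27 conditions):

  R[1]: 0  0  0  0  0  0  0  0  0  0  1  1
  R[2]: 0  0  0  1  1  1  1  1  1  1  2  2
  R[3]: 0  0  0  1  1  1  2  2  2  2  3  3
  R[4]: 1  1  1  2  2  2  3  3  3  3  4  4
  R[5]: 1  2  2  3  3  3  4  4  4  4  5  5
  R[6]: 1  2  2  3  3  3  4  4  4  4  5  6
  R[7]: 1  2  2  3  3  3  4  5  5  5  6  7
  R[8]: 1  2  2  3  3  3  4  5  6  6  7  8
  R[9]: 1  2  3  4  4  4  5  6  7  7  8  9
  R[10]: 1  2  3  4  4  4  5  6  7  8  9  10
  R[11]: 1  2  3  4  5  5  6  7  8  9  10  11
  R[12]: 1  2  3  4  5  6  7  8  9  10  11  12

second differences of R give the permutation w = (11, 4, 7, 1, 2, 12, 8, 9, 3, 10, 5, 6).

7 SE-corners of the 32-cell Rothe diagram give Ess(w):

[(1, 10, 0), (3, 3, 0), (3, 6, 1), (6, 10, 4), (8, 3, 2), (8, 6, 3), (10, 6, 4)]


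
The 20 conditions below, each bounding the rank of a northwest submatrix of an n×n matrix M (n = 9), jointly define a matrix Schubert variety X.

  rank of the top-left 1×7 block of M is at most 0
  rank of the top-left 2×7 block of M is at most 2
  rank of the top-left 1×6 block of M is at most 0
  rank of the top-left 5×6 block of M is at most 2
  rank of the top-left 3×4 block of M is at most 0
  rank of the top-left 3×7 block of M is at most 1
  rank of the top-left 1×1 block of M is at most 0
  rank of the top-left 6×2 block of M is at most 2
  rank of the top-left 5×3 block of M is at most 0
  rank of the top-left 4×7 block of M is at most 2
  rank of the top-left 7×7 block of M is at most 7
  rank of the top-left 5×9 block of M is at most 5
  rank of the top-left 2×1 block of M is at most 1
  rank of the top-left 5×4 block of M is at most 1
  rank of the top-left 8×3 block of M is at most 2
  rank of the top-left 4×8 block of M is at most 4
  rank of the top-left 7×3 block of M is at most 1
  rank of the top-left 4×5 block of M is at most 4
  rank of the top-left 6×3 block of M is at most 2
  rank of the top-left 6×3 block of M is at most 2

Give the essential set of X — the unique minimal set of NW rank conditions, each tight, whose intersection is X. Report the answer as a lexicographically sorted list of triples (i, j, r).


The tightest implied rank at each (i,j), from the 20 conditions:

  0 0 0 0 0 0 0 1 1
  0 0 0 0 1 1 1 2 2
  0 0 0 0 1 1 1 2 3
  0 0 0 1 2 2 2 3 4
  0 0 0 1 2 2 3 4 5
  1 1 1 2 3 3 4 5 6
  1 1 1 2 3 4 5 6 7
  1 2 2 3 4 5 6 7 8
  1 2 3 4 5 6 7 8 9

second differences of R give the permutation w = (8, 5, 9, 4, 7, 1, 6, 2, 3).

6 SE-corners of the 26-cell Rothe diagram give Ess(w):

[(1, 7, 0), (3, 4, 0), (3, 7, 1), (5, 3, 0), (5, 6, 2), (7, 3, 1)]


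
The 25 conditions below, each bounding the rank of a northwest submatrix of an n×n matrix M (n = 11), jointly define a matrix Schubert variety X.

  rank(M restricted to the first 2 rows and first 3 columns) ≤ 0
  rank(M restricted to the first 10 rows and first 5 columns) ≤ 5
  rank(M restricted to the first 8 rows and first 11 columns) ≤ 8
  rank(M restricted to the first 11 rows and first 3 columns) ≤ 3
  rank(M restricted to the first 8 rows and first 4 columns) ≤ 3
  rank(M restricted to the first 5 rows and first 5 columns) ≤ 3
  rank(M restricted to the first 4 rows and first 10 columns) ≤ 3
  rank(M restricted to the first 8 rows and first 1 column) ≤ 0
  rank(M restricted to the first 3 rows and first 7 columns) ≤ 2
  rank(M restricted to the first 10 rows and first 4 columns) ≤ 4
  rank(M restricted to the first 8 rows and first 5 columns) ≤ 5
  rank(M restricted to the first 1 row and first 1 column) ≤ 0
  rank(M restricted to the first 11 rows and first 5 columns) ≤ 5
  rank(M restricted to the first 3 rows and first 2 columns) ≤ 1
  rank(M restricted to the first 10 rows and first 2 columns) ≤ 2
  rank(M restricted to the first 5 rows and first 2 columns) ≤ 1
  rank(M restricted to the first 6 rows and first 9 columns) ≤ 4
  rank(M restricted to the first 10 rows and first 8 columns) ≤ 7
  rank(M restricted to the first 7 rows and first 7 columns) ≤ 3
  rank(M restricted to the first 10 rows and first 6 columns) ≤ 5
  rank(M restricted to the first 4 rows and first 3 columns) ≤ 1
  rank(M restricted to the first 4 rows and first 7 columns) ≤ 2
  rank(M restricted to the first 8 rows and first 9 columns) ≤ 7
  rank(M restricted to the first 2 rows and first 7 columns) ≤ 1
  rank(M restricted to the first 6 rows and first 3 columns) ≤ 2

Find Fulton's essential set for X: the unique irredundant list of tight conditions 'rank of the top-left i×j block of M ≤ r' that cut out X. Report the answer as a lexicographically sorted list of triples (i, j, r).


The tightest implied rank at each (i,j), from the 25 conditions:

  row 1: 0  0  0  1  1  1  1  1  1  1  1
  row 2: 0  0  0  1  1  1  1  2  2  2  2
  row 3: 0  1  1  2  2  2  2  3  3  3  3
  row 4: 0  1  1  2  2  2  2  3  3  3  4
  row 5: 0  1  2  3  3  3  3  4  4  4  5
  row 6: 0  1  2  3  3  3  3  4  4  5  6
  row 7: 0  1  2  3  3  3  3  4  5  6  7
  row 8: 0  1  2  3  4  4  4  5  6  7  8
  row 9: 1  2  3  4  5  5  5  6  7  8  9
  row 10: 1  2  3  4  5  5  6  7  8  9  10
  row 11: 1  2  3  4  5  6  7  8  9  10  11

second differences of R give the permutation w = (4, 8, 2, 11, 3, 10, 9, 5, 1, 7, 6).

Rothe diagram D(w) (29 cells), 9 SE-corners (essential conditions):

[(2, 3, 0), (2, 7, 1), (4, 3, 1), (4, 7, 2), (4, 10, 3), (6, 9, 4), (7, 7, 3), (8, 1, 0), (10, 6, 5)]


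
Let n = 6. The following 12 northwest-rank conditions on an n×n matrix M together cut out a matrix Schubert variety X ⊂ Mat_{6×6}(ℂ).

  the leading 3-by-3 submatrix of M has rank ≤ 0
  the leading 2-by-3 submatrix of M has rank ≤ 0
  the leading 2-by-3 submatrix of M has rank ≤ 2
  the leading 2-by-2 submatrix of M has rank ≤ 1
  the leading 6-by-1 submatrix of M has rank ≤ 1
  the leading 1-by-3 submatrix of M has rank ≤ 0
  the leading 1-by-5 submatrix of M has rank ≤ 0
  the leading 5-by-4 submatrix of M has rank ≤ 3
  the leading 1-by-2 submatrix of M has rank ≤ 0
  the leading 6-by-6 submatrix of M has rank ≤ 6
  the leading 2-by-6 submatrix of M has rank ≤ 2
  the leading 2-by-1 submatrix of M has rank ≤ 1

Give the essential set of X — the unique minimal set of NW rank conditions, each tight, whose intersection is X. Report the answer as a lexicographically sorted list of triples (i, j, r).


Recovering R(i,j) via the rank-extension bound from the 12 conditions:

  i=1: 0, 0, 0, 0, 0, 1
  i=2: 0, 0, 0, 1, 1, 2
  i=3: 0, 0, 0, 1, 2, 3
  i=4: 1, 1, 1, 2, 3, 4
  i=5: 1, 2, 2, 3, 4, 5
  i=6: 1, 2, 3, 4, 5, 6

the unique w with this rank table is (6, 4, 5, 1, 2, 3).

2 SE-corners of the 11-cell Rothe diagram give Ess(w):

[(1, 5, 0), (3, 3, 0)]


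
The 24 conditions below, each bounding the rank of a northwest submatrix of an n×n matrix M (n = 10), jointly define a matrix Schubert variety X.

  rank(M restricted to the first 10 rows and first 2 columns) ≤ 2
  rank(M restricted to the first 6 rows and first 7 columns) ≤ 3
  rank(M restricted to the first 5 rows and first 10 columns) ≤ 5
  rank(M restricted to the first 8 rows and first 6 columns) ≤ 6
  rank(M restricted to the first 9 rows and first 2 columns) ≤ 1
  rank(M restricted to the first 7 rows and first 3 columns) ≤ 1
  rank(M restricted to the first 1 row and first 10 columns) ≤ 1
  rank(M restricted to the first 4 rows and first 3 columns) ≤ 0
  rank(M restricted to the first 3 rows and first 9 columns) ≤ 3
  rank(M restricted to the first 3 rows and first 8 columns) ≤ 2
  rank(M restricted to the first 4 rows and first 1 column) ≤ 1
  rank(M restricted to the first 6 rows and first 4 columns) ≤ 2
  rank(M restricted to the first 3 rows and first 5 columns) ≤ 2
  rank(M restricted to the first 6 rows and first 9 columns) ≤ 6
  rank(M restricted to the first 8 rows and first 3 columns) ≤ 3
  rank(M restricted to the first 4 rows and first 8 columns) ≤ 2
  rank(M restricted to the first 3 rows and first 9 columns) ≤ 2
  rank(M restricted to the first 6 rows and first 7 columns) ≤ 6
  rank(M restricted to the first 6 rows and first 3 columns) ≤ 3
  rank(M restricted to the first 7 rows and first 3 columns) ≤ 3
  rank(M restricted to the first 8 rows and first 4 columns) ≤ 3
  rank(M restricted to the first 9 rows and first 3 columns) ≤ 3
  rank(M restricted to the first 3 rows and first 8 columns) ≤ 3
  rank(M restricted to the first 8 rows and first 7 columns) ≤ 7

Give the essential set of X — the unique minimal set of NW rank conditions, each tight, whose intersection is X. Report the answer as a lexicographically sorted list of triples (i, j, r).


Computing R[i][j] = min implied NW-rank bound (n=10, 24 conditions):

  0 0 0 1 1 1 1 1 1 1
  0 0 0 1 2 2 2 2 2 2
  0 0 0 1 2 2 2 2 2 3
  0 0 0 1 2 2 2 2 3 4
  1 1 1 2 3 3 3 3 4 5
  1 1 1 2 3 3 3 4 5 6
  1 1 1 2 3 4 4 5 6 7
  1 1 2 3 4 5 5 6 7 8
  1 1 2 3 4 5 6 7 8 9
  1 2 3 4 5 6 7 8 9 10

the unique w with this rank table is (4, 5, 10, 9, 1, 8, 6, 3, 7, 2).

ℓ(w)=27; the 6 essential cells (i,j,r):

[(3, 9, 2), (4, 3, 0), (4, 8, 2), (6, 7, 3), (7, 3, 1), (9, 2, 1)]
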